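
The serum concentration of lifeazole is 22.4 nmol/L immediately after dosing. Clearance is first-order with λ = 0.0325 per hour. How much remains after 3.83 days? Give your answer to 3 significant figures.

t½ = ln 2 / λ = 0.69315 / 0.0325 ≈ 21.328 hours.
Convert the elapsed time: 3.83 days = 91.92 hours.
Number of half-lives: n = 91.92/21.328 ≈ 4.3099.
Remaining = 22.4 × (1/2)^4.3099 = 22.4 × 0.050418 ≈ 1.1294 nmol/L.

1.13 nmol/L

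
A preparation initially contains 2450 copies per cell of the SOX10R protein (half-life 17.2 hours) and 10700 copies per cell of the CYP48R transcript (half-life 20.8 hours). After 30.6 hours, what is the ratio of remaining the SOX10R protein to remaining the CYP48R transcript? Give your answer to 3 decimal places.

SOX10R protein: 2450 × (1/2)^(30.6/17.2) = 2450 × (1/2)^1.7791 ≈ 713.86 copies per cell.
CYP48R transcript: 10700 × (1/2)^(30.6/20.8) = 10700 × (1/2)^1.4712 ≈ 3859.4 copies per cell.
Ratio ≈ 713.86 / 3859.4 ≈ 0.18497.

0.185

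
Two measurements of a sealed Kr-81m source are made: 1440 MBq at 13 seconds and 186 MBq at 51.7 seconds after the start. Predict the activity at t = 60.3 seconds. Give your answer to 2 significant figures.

120 MBq

Over Δt = 51.7 − 13 = 38.7 seconds, the level fell by a factor of 1440/186 ≈ 7.7419.
n = log₂(7.7419) ≈ 2.9527 half-lives, so t½ = 38.7/2.9527 ≈ 13.107 seconds.
From t = 51.7 to t = 60.3: 186 × (1/2)^((60.3−51.7)/13.107) ≈ 118.03 MBq.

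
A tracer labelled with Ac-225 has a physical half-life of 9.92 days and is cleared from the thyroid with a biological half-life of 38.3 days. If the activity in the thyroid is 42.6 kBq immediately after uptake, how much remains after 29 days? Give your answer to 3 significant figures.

1/t_eff = 1/t_phys + 1/t_biol = 1/9.92 + 1/38.3 = 0.12692 per day.
t_eff = 9.92 × 38.3 / (9.92 + 38.3) ≈ 7.8792 days.
Remaining = 42.6 × (1/2)^(29/7.8792) = 42.6 × (1/2)^3.6806 ≈ 3.3224 kBq.

3.32 kBq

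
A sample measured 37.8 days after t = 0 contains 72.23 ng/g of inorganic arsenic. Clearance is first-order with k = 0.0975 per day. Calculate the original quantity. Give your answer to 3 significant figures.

t½ = ln 2 / k = 0.69315 / 0.0975 ≈ 7.1092 days.
Number of half-lives elapsed: n = 37.8/7.1092 ≈ 5.3171.
A₀ = A × 2^n = 72.23 × 2^5.3171 = 72.23 × 39.865 ≈ 2879.5 ng/g.

2880 ng/g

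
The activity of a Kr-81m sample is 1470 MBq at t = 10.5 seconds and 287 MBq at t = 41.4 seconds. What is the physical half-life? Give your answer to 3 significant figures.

13.1 seconds

Over Δt = 41.4 − 10.5 = 30.9 seconds, the level fell by a factor of 1470/287 ≈ 5.122.
n = log₂(5.122) ≈ 2.3567 half-lives, so t½ = 30.9/2.3567 ≈ 13.112 seconds.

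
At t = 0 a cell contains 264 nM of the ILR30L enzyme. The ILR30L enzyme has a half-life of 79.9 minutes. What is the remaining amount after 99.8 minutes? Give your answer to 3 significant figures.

111 nM

Number of half-lives: n = 99.8/79.9 ≈ 1.2491.
Remaining = 264 × (1/2)^1.2491 = 264 × 0.42072 ≈ 111.07 nM.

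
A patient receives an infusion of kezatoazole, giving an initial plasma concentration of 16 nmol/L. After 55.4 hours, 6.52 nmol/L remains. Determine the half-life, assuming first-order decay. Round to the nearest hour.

A/A₀ = 6.52/16 ≈ 0.4075.
n = log₂(2.454) ≈ 1.2951 half-lives elapsed in 55.4 hours.
t½ = 55.4/1.2951 ≈ 42.776 hours.

43 hours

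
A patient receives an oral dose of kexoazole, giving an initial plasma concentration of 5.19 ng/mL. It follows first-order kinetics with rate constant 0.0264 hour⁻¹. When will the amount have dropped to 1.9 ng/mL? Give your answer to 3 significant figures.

t½ = ln 2 / λ = 0.69315 / 0.0264 ≈ 26.256 hours.
Fraction remaining = 1.9/5.19 ≈ 0.36609.
n = log₂(5.19/1.9) = ln(2.7316)/ln 2 ≈ 1.4497 half-lives.
t = n × t½ = 1.4497 × 26.256 ≈ 38.064 hours.

38.1 hours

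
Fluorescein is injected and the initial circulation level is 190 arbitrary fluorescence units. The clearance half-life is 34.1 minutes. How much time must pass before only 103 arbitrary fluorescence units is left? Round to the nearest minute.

Fraction remaining = 103/190 ≈ 0.54211.
n = log₂(190/103) = ln(1.8447)/ln 2 ≈ 0.88336 half-lives.
t = n × t½ = 0.88336 × 34.1 ≈ 30.122 minutes.

30 minutes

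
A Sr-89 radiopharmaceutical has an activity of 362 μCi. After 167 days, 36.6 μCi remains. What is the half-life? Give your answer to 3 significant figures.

A/A₀ = 36.6/362 ≈ 0.1011.
n = log₂(9.8907) ≈ 3.3061 half-lives elapsed in 167 days.
t½ = 167/3.3061 ≈ 50.513 days.

50.5 days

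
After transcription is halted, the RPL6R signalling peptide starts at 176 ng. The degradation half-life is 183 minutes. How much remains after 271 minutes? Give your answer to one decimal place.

63.1 ng

Number of half-lives: n = 271/183 ≈ 1.4809.
Remaining = 176 × (1/2)^1.4809 = 176 × 0.35827 ≈ 63.056 ng.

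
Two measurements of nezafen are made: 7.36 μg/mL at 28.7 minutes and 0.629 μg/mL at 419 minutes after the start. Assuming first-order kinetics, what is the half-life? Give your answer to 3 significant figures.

Over Δt = 419 − 28.7 = 390.3 minutes, the level fell by a factor of 7.36/0.629 ≈ 11.701.
n = log₂(11.701) ≈ 3.5486 half-lives, so t½ = 390.3/3.5486 ≈ 109.99 minutes.

110 minutes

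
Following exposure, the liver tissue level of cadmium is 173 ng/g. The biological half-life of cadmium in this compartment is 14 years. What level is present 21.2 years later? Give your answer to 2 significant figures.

Number of half-lives: n = 21.2/14 ≈ 1.5143.
Remaining = 173 × (1/2)^1.5143 = 173 × 0.35007 ≈ 60.562 ng/g.

61 ng/g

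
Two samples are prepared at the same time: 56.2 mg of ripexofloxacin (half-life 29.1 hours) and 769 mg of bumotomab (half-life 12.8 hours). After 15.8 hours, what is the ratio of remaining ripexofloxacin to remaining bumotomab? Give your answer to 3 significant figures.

ripexofloxacin: 56.2 × (1/2)^(15.8/29.1) = 56.2 × (1/2)^0.54296 ≈ 38.574 mg.
bumotomab: 769 × (1/2)^(15.8/12.8) = 769 × (1/2)^1.2344 ≈ 326.85 mg.
Ratio ≈ 38.574 / 326.85 ≈ 0.11802.

0.118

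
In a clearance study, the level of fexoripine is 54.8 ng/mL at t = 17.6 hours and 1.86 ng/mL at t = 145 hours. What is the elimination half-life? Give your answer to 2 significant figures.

26 hours

Over Δt = 145 − 17.6 = 127.4 hours, the level fell by a factor of 54.8/1.86 ≈ 29.462.
n = log₂(29.462) ≈ 4.8808 half-lives, so t½ = 127.4/4.8808 ≈ 26.102 hours.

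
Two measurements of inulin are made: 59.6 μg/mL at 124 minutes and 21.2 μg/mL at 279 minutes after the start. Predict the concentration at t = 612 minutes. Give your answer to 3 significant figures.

2.30 μg/mL

Over Δt = 279 − 124 = 155 minutes, the level fell by a factor of 59.6/21.2 ≈ 2.8113.
n = log₂(2.8113) ≈ 1.4912 half-lives, so t½ = 155/1.4912 ≈ 103.94 minutes.
From t = 279 to t = 612: 21.2 × (1/2)^((612−279)/103.94) ≈ 2.3009 μg/mL.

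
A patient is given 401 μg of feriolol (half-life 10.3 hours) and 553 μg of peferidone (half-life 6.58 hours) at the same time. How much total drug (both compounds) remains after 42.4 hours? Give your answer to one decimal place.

feriolol: 401 × (1/2)^(42.4/10.3) = 401 × (1/2)^4.1165 ≈ 23.118 μg.
peferidone: 553 × (1/2)^(42.4/6.58) = 553 × (1/2)^6.4438 ≈ 6.3527 μg.
Total = 23.118 + 6.3527 ≈ 29.471 μg.

29.5 μg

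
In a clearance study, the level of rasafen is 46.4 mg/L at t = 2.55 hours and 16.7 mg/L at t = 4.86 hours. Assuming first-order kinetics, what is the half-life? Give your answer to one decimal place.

1.6 hours

Over Δt = 4.86 − 2.55 = 2.31 hours, the level fell by a factor of 46.4/16.7 ≈ 2.7784.
n = log₂(2.7784) ≈ 1.4743 half-lives, so t½ = 2.31/1.4743 ≈ 1.5669 hours.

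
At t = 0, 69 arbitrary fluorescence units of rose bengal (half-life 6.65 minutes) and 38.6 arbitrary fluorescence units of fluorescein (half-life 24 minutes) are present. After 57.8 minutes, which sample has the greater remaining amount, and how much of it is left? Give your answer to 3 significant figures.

rose bengal: 69 × (1/2)^8.6917 ≈ 0.16687 arbitrary fluorescence units.
fluorescein: 38.6 × (1/2)^2.4083 ≈ 7.2712 arbitrary fluorescence units.
Fluorescein has more remaining, at ≈ 7.2712 arbitrary fluorescence units.

fluorescein, 7.27 arbitrary fluorescence units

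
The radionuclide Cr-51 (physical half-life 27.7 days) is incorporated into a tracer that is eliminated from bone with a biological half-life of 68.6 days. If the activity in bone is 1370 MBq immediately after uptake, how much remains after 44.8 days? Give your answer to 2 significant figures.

1/t_eff = 1/t_phys + 1/t_biol = 1/27.7 + 1/68.6 = 0.050678 per day.
t_eff = 27.7 × 68.6 / (27.7 + 68.6) ≈ 19.732 days.
Remaining = 1370 × (1/2)^(44.8/19.732) = 1370 × (1/2)^2.2704 ≈ 283.97 MBq.

280 MBq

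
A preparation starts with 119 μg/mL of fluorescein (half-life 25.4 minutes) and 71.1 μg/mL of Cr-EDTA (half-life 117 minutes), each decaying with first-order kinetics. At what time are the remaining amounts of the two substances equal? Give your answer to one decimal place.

24.1 minutes

Set 119·(1/2)^(t/25.4) = 71.1·(1/2)^(t/117).
Taking log₂: log₂(119/71.1) = t·(1/25.4 − 1/117).
log₂(1.6737) = 0.74304; 1/25.4 − 1/117 = 0.030823.
t = 0.74304 / 0.030823 ≈ 24.107 minutes.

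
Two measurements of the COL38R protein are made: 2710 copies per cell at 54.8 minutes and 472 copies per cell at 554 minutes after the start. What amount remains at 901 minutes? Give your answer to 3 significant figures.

Over Δt = 554 − 54.8 = 499.2 minutes, the level fell by a factor of 2710/472 ≈ 5.7415.
n = log₂(5.7415) ≈ 2.5214 half-lives, so t½ = 499.2/2.5214 ≈ 197.98 minutes.
From t = 554 to t = 901: 472 × (1/2)^((901−554)/197.98) ≈ 140.07 copies per cell.

140 copies per cell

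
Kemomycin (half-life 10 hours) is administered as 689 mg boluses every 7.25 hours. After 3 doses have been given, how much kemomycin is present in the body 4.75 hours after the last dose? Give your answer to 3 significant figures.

The 3 doses were given 19.25, 12, 4.75 hours ago.
Total = 689·(1/2)^(19.25/10) + 689·(1/2)^(12/10) + 689·(1/2)^(4.75/10)
      = 181.44 + 299.9 + 495.71 ≈ 977.06 mg.

977 mg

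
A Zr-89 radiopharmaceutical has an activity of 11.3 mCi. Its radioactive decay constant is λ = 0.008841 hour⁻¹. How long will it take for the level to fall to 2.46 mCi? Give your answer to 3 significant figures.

t½ = ln 2 / λ = 0.69315 / 0.008841 ≈ 78.401 hours.
Fraction remaining = 2.46/11.3 ≈ 0.2177.
n = log₂(11.3/2.46) = ln(4.5935)/ln 2 ≈ 2.1996 half-lives.
t = n × t½ = 2.1996 × 78.401 ≈ 172.45 hours.

172 hours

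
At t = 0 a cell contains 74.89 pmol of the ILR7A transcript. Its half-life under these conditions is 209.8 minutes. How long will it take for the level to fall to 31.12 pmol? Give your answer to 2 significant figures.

Fraction remaining = 31.12/74.89 ≈ 0.41554.
n = log₂(74.89/31.12) = ln(2.4065)/ln 2 ≈ 1.2669 half-lives.
t = n × t½ = 1.2669 × 209.8 ≈ 265.8 minutes.

270 minutes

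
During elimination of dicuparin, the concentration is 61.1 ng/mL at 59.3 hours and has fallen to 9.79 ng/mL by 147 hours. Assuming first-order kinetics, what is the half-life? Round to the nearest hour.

33 hours

Over Δt = 147 − 59.3 = 87.7 hours, the level fell by a factor of 61.1/9.79 ≈ 6.2411.
n = log₂(6.2411) ≈ 2.6418 half-lives, so t½ = 87.7/2.6418 ≈ 33.197 hours.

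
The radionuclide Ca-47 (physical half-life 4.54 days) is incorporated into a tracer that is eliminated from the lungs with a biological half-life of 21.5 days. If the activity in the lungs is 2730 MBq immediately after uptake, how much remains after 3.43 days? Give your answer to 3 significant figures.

1450 MBq

1/t_eff = 1/t_phys + 1/t_biol = 1/4.54 + 1/21.5 = 0.26678 per day.
t_eff = 4.54 × 21.5 / (4.54 + 21.5) ≈ 3.7485 days.
Remaining = 2730 × (1/2)^(3.43/3.7485) = 2730 × (1/2)^0.91504 ≈ 1447.8 MBq.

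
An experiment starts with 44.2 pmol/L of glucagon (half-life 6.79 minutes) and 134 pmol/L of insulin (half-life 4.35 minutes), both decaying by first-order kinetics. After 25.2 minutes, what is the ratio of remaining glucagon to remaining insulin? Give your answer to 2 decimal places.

glucagon: 44.2 × (1/2)^(25.2/6.79) = 44.2 × (1/2)^3.7113 ≈ 3.3744 pmol/L.
insulin: 134 × (1/2)^(25.2/4.35) = 134 × (1/2)^5.7931 ≈ 2.4166 pmol/L.
Ratio ≈ 3.3744 / 2.4166 ≈ 1.3963.

1.40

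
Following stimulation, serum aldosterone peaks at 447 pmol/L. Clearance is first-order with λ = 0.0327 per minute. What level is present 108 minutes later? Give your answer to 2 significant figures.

t½ = ln 2 / λ = 0.69315 / 0.0327 ≈ 21.197 minutes.
Number of half-lives: n = 108/21.197 ≈ 5.095.
Remaining = 447 × (1/2)^5.095 = 447 × 0.029258 ≈ 13.078 pmol/L.

13 pmol/L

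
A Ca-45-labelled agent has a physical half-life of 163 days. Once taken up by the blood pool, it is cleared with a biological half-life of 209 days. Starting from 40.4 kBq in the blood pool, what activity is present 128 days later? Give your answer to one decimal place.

1/t_eff = 1/t_phys + 1/t_biol = 1/163 + 1/209 = 0.01092 per day.
t_eff = 163 × 209 / (163 + 209) ≈ 91.578 days.
Remaining = 40.4 × (1/2)^(128/91.578) = 40.4 × (1/2)^1.3977 ≈ 15.333 kBq.

15.3 kBq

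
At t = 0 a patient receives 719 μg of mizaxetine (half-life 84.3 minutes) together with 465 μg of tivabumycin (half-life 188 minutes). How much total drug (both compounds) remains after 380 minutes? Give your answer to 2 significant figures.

mizaxetine: 719 × (1/2)^(380/84.3) = 719 × (1/2)^4.5077 ≈ 31.606 μg.
tivabumycin: 465 × (1/2)^(380/188) = 465 × (1/2)^2.0213 ≈ 114.55 μg.
Total = 31.606 + 114.55 ≈ 146.15 μg.

150 μg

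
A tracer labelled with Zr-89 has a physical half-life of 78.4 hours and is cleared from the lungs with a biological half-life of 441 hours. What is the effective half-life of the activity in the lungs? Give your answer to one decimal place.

1/t_eff = 1/t_phys + 1/t_biol = 1/78.4 + 1/441 = 0.015023 per hour.
t_eff = 78.4 × 441 / (78.4 + 441) ≈ 66.566 hours.

66.6 hours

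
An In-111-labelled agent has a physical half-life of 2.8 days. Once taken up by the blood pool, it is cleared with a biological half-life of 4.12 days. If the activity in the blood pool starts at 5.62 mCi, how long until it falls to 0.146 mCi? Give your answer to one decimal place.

1/t_eff = 1/t_phys + 1/t_biol = 1/2.8 + 1/4.12 = 0.59986 per day.
t_eff = 2.8 × 4.12 / (2.8 + 4.12) ≈ 1.6671 days.
n = log₂(5.62/0.146) ≈ 5.2665; t = 5.2665 × 1.6671 ≈ 8.7796 days.

8.8 days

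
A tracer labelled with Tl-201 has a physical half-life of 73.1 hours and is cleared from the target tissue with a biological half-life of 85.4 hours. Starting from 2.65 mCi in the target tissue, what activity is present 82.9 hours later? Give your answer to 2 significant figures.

0.62 mCi

1/t_eff = 1/t_phys + 1/t_biol = 1/73.1 + 1/85.4 = 0.025389 per hour.
t_eff = 73.1 × 85.4 / (73.1 + 85.4) ≈ 39.386 hours.
Remaining = 2.65 × (1/2)^(82.9/39.386) = 2.65 × (1/2)^2.1048 ≈ 0.61609 mCi.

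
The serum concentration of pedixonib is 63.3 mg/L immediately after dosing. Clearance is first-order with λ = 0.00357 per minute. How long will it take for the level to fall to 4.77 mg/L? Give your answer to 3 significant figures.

724 minutes

t½ = ln 2 / λ = 0.69315 / 0.00357 ≈ 194.16 minutes.
Fraction remaining = 4.77/63.3 ≈ 0.075355.
n = log₂(63.3/4.77) = ln(13.27)/ln 2 ≈ 3.7301 half-lives.
t = n × t½ = 3.7301 × 194.16 ≈ 724.24 minutes.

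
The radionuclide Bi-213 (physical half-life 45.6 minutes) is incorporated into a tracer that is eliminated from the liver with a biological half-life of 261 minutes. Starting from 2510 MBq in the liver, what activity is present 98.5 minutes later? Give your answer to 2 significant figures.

1/t_eff = 1/t_phys + 1/t_biol = 1/45.6 + 1/261 = 0.025761 per minute.
t_eff = 45.6 × 261 / (45.6 + 261) ≈ 38.818 minutes.
Remaining = 2510 × (1/2)^(98.5/38.818) = 2510 × (1/2)^2.5375 ≈ 432.33 MBq.

430 MBq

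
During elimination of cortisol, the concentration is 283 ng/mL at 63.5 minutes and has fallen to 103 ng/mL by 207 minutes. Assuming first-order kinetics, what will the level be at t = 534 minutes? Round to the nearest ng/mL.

Over Δt = 207 − 63.5 = 143.5 minutes, the level fell by a factor of 283/103 ≈ 2.7476.
n = log₂(2.7476) ≈ 1.4582 half-lives, so t½ = 143.5/1.4582 ≈ 98.412 minutes.
From t = 207 to t = 534: 103 × (1/2)^((534−207)/98.412) ≈ 10.294 ng/mL.

10 ng/mL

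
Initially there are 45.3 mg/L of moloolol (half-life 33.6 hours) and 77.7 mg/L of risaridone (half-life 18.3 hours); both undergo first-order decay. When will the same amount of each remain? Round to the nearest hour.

31 hours

Set 45.3·(1/2)^(t/33.6) = 77.7·(1/2)^(t/18.3).
Taking log₂: log₂(45.3/77.7) = t·(1/33.6 − 1/18.3).
log₂(0.58301) = -0.7784; 1/33.6 − 1/18.3 = -0.024883.
t = -0.7784 / -0.024883 ≈ 31.283 hours.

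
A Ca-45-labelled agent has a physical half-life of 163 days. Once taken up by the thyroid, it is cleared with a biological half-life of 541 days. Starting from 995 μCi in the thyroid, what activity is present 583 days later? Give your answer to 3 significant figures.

1/t_eff = 1/t_phys + 1/t_biol = 1/163 + 1/541 = 0.0079834 per day.
t_eff = 163 × 541 / (163 + 541) ≈ 125.26 days.
Remaining = 995 × (1/2)^(583/125.26) = 995 × (1/2)^4.6543 ≈ 39.512 μCi.

39.5 μCi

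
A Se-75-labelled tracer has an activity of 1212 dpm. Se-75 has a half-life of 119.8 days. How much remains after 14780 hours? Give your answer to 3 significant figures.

Convert the elapsed time: 14780 hours = 615.833 days.
Number of half-lives: n = 615.833/119.8 ≈ 5.1405.
Remaining = 1212 × (1/2)^5.1405 = 1212 × 0.02835 ≈ 34.36 dpm.

34.4 dpm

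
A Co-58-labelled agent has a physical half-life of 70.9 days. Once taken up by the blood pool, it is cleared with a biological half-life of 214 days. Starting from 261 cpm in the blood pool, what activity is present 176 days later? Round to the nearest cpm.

1/t_eff = 1/t_phys + 1/t_biol = 1/70.9 + 1/214 = 0.018777 per day.
t_eff = 70.9 × 214 / (70.9 + 214) ≈ 53.256 days.
Remaining = 261 × (1/2)^(176/53.256) = 261 × (1/2)^3.3048 ≈ 26.412 cpm.

26 cpm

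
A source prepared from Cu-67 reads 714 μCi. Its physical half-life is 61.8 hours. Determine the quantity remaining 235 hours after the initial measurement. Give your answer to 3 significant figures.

51.2 μCi

Number of half-lives: n = 235/61.8 ≈ 3.8026.
Remaining = 714 × (1/2)^3.8026 = 714 × 0.071665 ≈ 51.169 μCi.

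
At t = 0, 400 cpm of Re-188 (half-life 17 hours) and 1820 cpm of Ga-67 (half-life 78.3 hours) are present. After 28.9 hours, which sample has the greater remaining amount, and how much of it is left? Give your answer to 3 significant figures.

Ga-67, 1410 cpm

Re-188: 400 × (1/2)^1.7 ≈ 123.11 cpm.
Ga-67: 1820 × (1/2)^0.36909 ≈ 1409.2 cpm.
Ga-67 has more remaining, at ≈ 1409.2 cpm.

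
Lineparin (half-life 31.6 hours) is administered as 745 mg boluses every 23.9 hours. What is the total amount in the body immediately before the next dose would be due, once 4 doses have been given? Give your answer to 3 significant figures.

The 4 doses were given 95.6, 71.7, 47.8, 23.9 hours ago.
Total = 745·(1/2)^(95.6/31.6) + 745·(1/2)^(71.7/31.6) + 745·(1/2)^(47.8/31.6) + 745·(1/2)^(23.9/31.6)
      = 91.505 + 154.57 + 261.1 + 441.04 ≈ 948.21 mg.

948 mg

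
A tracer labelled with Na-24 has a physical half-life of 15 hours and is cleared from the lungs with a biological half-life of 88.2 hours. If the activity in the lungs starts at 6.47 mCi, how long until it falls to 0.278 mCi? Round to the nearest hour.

58 hours

1/t_eff = 1/t_phys + 1/t_biol = 1/15 + 1/88.2 = 0.078005 per hour.
t_eff = 15 × 88.2 / (15 + 88.2) ≈ 12.82 hours.
n = log₂(6.47/0.278) ≈ 4.5406; t = 4.5406 × 12.82 ≈ 58.21 hours.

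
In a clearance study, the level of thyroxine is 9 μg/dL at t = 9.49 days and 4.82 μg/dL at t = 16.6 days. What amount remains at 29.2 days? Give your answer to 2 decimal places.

Over Δt = 16.6 − 9.49 = 7.11 days, the level fell by a factor of 9/4.82 ≈ 1.8672.
n = log₂(1.8672) ≈ 0.90089 half-lives, so t½ = 7.11/0.90089 ≈ 7.8922 days.
From t = 16.6 to t = 29.2: 4.82 × (1/2)^((29.2−16.6)/7.8922) ≈ 1.5939 μg/dL.

1.59 μg/dL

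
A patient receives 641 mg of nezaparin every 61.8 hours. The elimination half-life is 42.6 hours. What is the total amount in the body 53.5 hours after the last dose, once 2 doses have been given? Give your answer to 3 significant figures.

367 mg

The 2 doses were given 115.3, 53.5 hours ago.
Total = 641·(1/2)^(115.3/42.6) + 641·(1/2)^(53.5/42.6)
      = 98.197 + 268.41 ≈ 366.61 mg.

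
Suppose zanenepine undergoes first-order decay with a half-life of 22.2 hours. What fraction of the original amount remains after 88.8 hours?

n = 88.8/22.2 ≈ 4 half-lives.
Fraction remaining = (1/2)^4 ≈ 0.0625.

0.0625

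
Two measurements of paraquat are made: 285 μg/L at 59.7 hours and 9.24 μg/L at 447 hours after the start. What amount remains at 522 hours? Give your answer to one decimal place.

4.8 μg/L

Over Δt = 447 − 59.7 = 387.3 hours, the level fell by a factor of 285/9.24 ≈ 30.844.
n = log₂(30.844) ≈ 4.9469 half-lives, so t½ = 387.3/4.9469 ≈ 78.291 hours.
From t = 447 to t = 522: 9.24 × (1/2)^((522−447)/78.291) ≈ 4.7566 μg/L.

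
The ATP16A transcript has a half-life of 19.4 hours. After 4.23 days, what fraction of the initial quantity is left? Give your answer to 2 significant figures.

0.027

4.23 days = 101.52 hours.
n = 101.52/19.4 ≈ 5.233 half-lives.
Fraction remaining = (1/2)^5.233 ≈ 0.02659.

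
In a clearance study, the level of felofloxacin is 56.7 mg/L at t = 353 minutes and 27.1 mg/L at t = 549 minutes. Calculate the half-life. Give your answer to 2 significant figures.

180 minutes

Over Δt = 549 − 353 = 196 minutes, the level fell by a factor of 56.7/27.1 ≈ 2.0923.
n = log₂(2.0923) ≈ 1.0651 half-lives, so t½ = 196/1.0651 ≈ 184.03 minutes.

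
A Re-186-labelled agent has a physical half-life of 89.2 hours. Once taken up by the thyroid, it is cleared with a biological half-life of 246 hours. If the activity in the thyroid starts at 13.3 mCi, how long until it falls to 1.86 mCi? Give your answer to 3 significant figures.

186 hours

1/t_eff = 1/t_phys + 1/t_biol = 1/89.2 + 1/246 = 0.015276 per hour.
t_eff = 89.2 × 246 / (89.2 + 246) ≈ 65.463 hours.
n = log₂(13.3/1.86) ≈ 2.8381; t = 2.8381 × 65.463 ≈ 185.79 hours.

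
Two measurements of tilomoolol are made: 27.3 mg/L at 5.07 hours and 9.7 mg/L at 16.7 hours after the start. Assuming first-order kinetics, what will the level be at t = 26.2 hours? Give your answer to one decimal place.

Over Δt = 16.7 − 5.07 = 11.63 hours, the level fell by a factor of 27.3/9.7 ≈ 2.8144.
n = log₂(2.8144) ≈ 1.4928 half-lives, so t½ = 11.63/1.4928 ≈ 7.7905 hours.
From t = 16.7 to t = 26.2: 9.7 × (1/2)^((26.2−16.7)/7.7905) ≈ 4.1657 mg/L.

4.2 mg/L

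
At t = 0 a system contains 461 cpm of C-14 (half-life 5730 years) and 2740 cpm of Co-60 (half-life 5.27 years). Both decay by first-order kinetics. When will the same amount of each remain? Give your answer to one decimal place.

Set 461·(1/2)^(t/5730) = 2740·(1/2)^(t/5.27).
Taking log₂: log₂(461/2740) = t·(1/5730 − 1/5.27).
log₂(0.16825) = -2.5713; 1/5730 − 1/5.27 = -0.18958.
t = -2.5713 / -0.18958 ≈ 13.563 years.

13.6 years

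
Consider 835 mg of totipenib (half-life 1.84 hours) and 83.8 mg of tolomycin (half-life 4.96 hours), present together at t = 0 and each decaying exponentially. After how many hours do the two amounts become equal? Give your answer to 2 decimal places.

9.70 hours

Set 835·(1/2)^(t/1.84) = 83.8·(1/2)^(t/4.96).
Taking log₂: log₂(835/83.8) = t·(1/1.84 − 1/4.96).
log₂(9.9642) = 3.3168; 1/1.84 − 1/4.96 = 0.34187.
t = 3.3168 / 0.34187 ≈ 9.7019 hours.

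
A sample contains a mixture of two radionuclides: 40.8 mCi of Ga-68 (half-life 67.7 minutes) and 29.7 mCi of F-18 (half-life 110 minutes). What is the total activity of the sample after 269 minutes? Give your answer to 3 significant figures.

8.05 mCi

Ga-68: 40.8 × (1/2)^(269/67.7) = 40.8 × (1/2)^3.9734 ≈ 2.5974 mCi.
F-18: 29.7 × (1/2)^(269/110) = 29.7 × (1/2)^2.4455 ≈ 5.4526 mCi.
Total = 2.5974 + 5.4526 ≈ 8.05 mCi.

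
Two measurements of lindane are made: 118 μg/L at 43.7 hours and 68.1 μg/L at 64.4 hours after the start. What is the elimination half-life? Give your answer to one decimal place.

Over Δt = 64.4 − 43.7 = 20.7 hours, the level fell by a factor of 118/68.1 ≈ 1.7327.
n = log₂(1.7327) ≈ 0.79306 half-lives, so t½ = 20.7/0.79306 ≈ 26.101 hours.

26.1 hours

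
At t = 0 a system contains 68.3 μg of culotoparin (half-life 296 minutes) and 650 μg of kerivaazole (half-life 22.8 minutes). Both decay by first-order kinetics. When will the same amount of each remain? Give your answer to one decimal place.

Set 68.3·(1/2)^(t/296) = 650·(1/2)^(t/22.8).
Taking log₂: log₂(68.3/650) = t·(1/296 − 1/22.8).
log₂(0.10508) = -3.2505; 1/296 − 1/22.8 = -0.040481.
t = -3.2505 / -0.040481 ≈ 80.296 minutes.

80.3 minutes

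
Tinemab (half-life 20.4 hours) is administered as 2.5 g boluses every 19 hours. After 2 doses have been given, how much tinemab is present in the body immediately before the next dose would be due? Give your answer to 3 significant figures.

The 2 doses were given 38, 19 hours ago.
Total = 2.5·(1/2)^(38/20.4) + 2.5·(1/2)^(19/20.4)
      = 0.68738 + 1.3109 ≈ 1.9983 g.

2.00 g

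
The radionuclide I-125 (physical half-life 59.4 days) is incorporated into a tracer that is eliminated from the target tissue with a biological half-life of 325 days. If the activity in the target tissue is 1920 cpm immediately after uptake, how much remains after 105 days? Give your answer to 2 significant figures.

1/t_eff = 1/t_phys + 1/t_biol = 1/59.4 + 1/325 = 0.019912 per day.
t_eff = 59.4 × 325 / (59.4 + 325) ≈ 50.221 days.
Remaining = 1920 × (1/2)^(105/50.221) = 1920 × (1/2)^2.0908 ≈ 450.74 cpm.

450 cpm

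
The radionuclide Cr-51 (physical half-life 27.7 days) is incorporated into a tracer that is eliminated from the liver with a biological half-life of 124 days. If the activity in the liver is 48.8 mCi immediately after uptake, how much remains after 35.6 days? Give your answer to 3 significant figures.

16.4 mCi

1/t_eff = 1/t_phys + 1/t_biol = 1/27.7 + 1/124 = 0.044166 per day.
t_eff = 27.7 × 124 / (27.7 + 124) ≈ 22.642 days.
Remaining = 48.8 × (1/2)^(35.6/22.642) = 48.8 × (1/2)^1.5723 ≈ 16.41 mCi.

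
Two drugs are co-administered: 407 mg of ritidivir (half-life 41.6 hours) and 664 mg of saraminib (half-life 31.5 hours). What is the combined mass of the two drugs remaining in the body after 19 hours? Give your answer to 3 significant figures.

ritidivir: 407 × (1/2)^(19/41.6) = 407 × (1/2)^0.45673 ≈ 296.55 mg.
saraminib: 664 × (1/2)^(19/31.5) = 664 × (1/2)^0.60317 ≈ 437.11 mg.
Total = 296.55 + 437.11 ≈ 733.67 mg.

734 mg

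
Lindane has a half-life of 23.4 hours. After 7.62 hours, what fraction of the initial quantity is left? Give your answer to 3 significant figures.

0.798

n = 7.62/23.4 ≈ 0.32564 half-lives.
Fraction remaining = (1/2)^0.32564 ≈ 0.79794.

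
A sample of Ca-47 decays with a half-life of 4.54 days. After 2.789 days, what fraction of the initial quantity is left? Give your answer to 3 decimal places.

0.653

n = 2.789/4.54 ≈ 0.61432 half-lives.
Fraction remaining = (1/2)^0.61432 ≈ 0.65324.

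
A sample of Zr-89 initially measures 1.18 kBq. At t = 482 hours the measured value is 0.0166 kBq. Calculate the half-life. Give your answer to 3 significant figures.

78.4 hours

A/A₀ = 0.0166/1.18 ≈ 0.014068.
n = log₂(71.084) ≈ 6.1515 half-lives elapsed in 482 hours.
t½ = 482/6.1515 ≈ 78.355 hours.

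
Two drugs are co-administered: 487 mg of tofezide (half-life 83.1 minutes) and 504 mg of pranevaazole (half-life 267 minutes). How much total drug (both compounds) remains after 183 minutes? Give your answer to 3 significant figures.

419 mg

tofezide: 487 × (1/2)^(183/83.1) = 487 × (1/2)^2.2022 ≈ 105.83 mg.
pranevaazole: 504 × (1/2)^(183/267) = 504 × (1/2)^0.68539 ≈ 313.41 mg.
Total = 105.83 + 313.41 ≈ 419.24 mg.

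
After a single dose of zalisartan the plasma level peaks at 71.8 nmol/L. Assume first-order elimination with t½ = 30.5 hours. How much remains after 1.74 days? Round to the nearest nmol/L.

28 nmol/L

Convert the elapsed time: 1.74 days = 41.76 hours.
Number of half-lives: n = 41.76/30.5 ≈ 1.3692.
Remaining = 71.8 × (1/2)^1.3692 = 71.8 × 0.38711 ≈ 27.795 nmol/L.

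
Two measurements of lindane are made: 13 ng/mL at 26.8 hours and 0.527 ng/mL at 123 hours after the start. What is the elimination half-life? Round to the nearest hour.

Over Δt = 123 − 26.8 = 96.2 hours, the level fell by a factor of 13/0.527 ≈ 24.668.
n = log₂(24.668) ≈ 4.6246 half-lives, so t½ = 96.2/4.6246 ≈ 20.802 hours.

21 hours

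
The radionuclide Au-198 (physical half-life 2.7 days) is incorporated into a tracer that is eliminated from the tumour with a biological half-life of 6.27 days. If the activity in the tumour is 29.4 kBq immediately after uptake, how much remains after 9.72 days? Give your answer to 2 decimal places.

0.83 kBq

1/t_eff = 1/t_phys + 1/t_biol = 1/2.7 + 1/6.27 = 0.52986 per day.
t_eff = 2.7 × 6.27 / (2.7 + 6.27) ≈ 1.8873 days.
Remaining = 29.4 × (1/2)^(9.72/1.8873) = 29.4 × (1/2)^5.1502 ≈ 0.82789 kBq.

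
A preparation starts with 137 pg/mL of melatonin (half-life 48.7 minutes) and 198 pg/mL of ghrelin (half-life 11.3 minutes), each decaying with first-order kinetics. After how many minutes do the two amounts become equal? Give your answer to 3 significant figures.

Set 137·(1/2)^(t/48.7) = 198·(1/2)^(t/11.3).
Taking log₂: log₂(137/198) = t·(1/48.7 − 1/11.3).
log₂(0.69192) = -0.53132; 1/48.7 − 1/11.3 = -0.067962.
t = -0.53132 / -0.067962 ≈ 7.818 minutes.

7.82 minutes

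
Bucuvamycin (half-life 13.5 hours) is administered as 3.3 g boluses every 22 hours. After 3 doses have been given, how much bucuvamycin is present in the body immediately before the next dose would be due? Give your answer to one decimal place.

The 3 doses were given 66, 44, 22 hours ago.
Total = 3.3·(1/2)^(66/13.5) + 3.3·(1/2)^(44/13.5) + 3.3·(1/2)^(22/13.5)
      = 0.11138 + 0.34465 + 1.0665 ≈ 1.5225 g.

1.5 g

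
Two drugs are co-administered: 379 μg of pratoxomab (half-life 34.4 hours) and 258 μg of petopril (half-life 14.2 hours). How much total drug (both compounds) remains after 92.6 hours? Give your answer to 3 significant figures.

pratoxomab: 379 × (1/2)^(92.6/34.4) = 379 × (1/2)^2.6919 ≈ 58.655 μg.
petopril: 258 × (1/2)^(92.6/14.2) = 258 × (1/2)^6.5211 ≈ 2.8091 μg.
Total = 58.655 + 2.8091 ≈ 61.465 μg.

61.5 μg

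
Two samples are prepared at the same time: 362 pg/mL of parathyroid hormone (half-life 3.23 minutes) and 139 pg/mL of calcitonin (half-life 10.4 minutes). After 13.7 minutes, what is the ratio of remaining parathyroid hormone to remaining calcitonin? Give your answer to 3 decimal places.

0.343

parathyroid hormone: 362 × (1/2)^(13.7/3.23) = 362 × (1/2)^4.2415 ≈ 19.138 pg/mL.
calcitonin: 139 × (1/2)^(13.7/10.4) = 139 × (1/2)^1.3173 ≈ 55.778 pg/mL.
Ratio ≈ 19.138 / 55.778 ≈ 0.34311.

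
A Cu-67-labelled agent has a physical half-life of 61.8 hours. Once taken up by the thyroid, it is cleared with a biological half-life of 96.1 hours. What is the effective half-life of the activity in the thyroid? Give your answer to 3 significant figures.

1/t_eff = 1/t_phys + 1/t_biol = 1/61.8 + 1/96.1 = 0.026587 per hour.
t_eff = 61.8 × 96.1 / (61.8 + 96.1) ≈ 37.612 hours.

37.6 hours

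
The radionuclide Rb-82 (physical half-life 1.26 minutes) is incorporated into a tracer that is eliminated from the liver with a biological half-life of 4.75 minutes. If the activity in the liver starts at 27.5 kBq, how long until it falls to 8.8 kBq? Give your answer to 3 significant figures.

1/t_eff = 1/t_phys + 1/t_biol = 1/1.26 + 1/4.75 = 1.0042 per minute.
t_eff = 1.26 × 4.75 / (1.26 + 4.75) ≈ 0.99584 minutes.
n = log₂(27.5/8.8) ≈ 1.6439; t = 1.6439 × 0.99584 ≈ 1.637 minutes.

1.64 minutes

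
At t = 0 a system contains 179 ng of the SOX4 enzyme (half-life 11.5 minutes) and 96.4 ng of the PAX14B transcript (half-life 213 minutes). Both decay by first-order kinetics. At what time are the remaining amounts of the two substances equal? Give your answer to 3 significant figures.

10.9 minutes

Set 179·(1/2)^(t/11.5) = 96.4·(1/2)^(t/213).
Taking log₂: log₂(179/96.4) = t·(1/11.5 − 1/213).
log₂(1.8568) = 0.89285; 1/11.5 − 1/213 = 0.082262.
t = 0.89285 / 0.082262 ≈ 10.854 minutes.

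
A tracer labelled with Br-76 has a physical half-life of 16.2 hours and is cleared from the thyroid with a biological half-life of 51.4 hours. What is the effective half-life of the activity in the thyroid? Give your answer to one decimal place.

12.3 hours

1/t_eff = 1/t_phys + 1/t_biol = 1/16.2 + 1/51.4 = 0.081184 per hour.
t_eff = 16.2 × 51.4 / (16.2 + 51.4) ≈ 12.318 hours.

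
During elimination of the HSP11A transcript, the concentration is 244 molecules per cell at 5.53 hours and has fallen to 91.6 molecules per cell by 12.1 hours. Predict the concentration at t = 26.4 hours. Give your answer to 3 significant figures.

Over Δt = 12.1 − 5.53 = 6.57 hours, the level fell by a factor of 244/91.6 ≈ 2.6638.
n = log₂(2.6638) ≈ 1.4135 half-lives, so t½ = 6.57/1.4135 ≈ 4.6482 hours.
From t = 12.1 to t = 26.4: 91.6 × (1/2)^((26.4−12.1)/4.6482) ≈ 10.859 molecules per cell.

10.9 molecules per cell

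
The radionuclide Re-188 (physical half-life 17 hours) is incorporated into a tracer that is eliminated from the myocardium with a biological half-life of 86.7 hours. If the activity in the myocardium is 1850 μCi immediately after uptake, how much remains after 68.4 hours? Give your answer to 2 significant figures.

1/t_eff = 1/t_phys + 1/t_biol = 1/17 + 1/86.7 = 0.070358 per hour.
t_eff = 17 × 86.7 / (17 + 86.7) ≈ 14.213 hours.
Remaining = 1850 × (1/2)^(68.4/14.213) = 1850 × (1/2)^4.8125 ≈ 65.838 μCi.

66 μCi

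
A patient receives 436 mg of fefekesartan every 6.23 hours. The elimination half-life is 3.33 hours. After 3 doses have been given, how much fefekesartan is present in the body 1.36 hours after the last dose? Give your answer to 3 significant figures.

443 mg

The 3 doses were given 13.82, 7.59, 1.36 hours ago.
Total = 436·(1/2)^(13.82/3.33) + 436·(1/2)^(7.59/3.33) + 436·(1/2)^(1.36/3.33)
      = 24.557 + 89.816 + 328.51 ≈ 442.88 mg.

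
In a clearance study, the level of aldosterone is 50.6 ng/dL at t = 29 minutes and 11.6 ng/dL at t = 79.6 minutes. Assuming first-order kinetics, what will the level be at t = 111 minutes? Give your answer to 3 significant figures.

Over Δt = 79.6 − 29 = 50.6 minutes, the level fell by a factor of 50.6/11.6 ≈ 4.3621.
n = log₂(4.3621) ≈ 2.125 half-lives, so t½ = 50.6/2.125 ≈ 23.812 minutes.
From t = 79.6 to t = 111: 11.6 × (1/2)^((111−79.6)/23.812) ≈ 4.6504 ng/dL.

4.65 ng/dL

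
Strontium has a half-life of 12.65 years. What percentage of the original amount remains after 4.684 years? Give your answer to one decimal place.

77.4%

n = 4.684/12.65 ≈ 0.37028 half-lives.
Fraction remaining = (1/2)^0.37028 ≈ 0.77363, i.e. 77.363%.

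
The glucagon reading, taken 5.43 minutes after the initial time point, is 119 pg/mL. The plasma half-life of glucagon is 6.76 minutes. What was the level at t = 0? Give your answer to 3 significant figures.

208 pg/mL

Number of half-lives elapsed: n = 5.43/6.76 ≈ 0.80325.
A₀ = A × 2^n = 119 × 2^0.80325 = 119 × 1.745 ≈ 207.66 pg/mL.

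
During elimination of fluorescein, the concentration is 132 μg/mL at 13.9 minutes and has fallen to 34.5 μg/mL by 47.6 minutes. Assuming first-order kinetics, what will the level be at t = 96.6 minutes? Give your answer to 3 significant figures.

4.90 μg/mL

Over Δt = 47.6 − 13.9 = 33.7 minutes, the level fell by a factor of 132/34.5 ≈ 3.8261.
n = log₂(3.8261) ≈ 1.9359 half-lives, so t½ = 33.7/1.9359 ≈ 17.408 minutes.
From t = 47.6 to t = 96.6: 34.5 × (1/2)^((96.6−47.6)/17.408) ≈ 4.9033 μg/mL.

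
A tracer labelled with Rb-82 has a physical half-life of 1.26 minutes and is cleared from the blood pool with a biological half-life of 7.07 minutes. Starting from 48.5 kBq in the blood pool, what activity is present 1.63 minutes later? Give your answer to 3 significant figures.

1/t_eff = 1/t_phys + 1/t_biol = 1/1.26 + 1/7.07 = 0.93509 per minute.
t_eff = 1.26 × 7.07 / (1.26 + 7.07) ≈ 1.0694 minutes.
Remaining = 48.5 × (1/2)^(1.63/1.0694) = 48.5 × (1/2)^1.5242 ≈ 16.862 kBq.

16.9 kBq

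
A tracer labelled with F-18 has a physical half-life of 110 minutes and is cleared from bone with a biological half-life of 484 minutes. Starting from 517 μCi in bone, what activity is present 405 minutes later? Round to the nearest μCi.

23 μCi

1/t_eff = 1/t_phys + 1/t_biol = 1/110 + 1/484 = 0.011157 per minute.
t_eff = 110 × 484 / (110 + 484) ≈ 89.63 minutes.
Remaining = 517 × (1/2)^(405/89.63) = 517 × (1/2)^4.5186 ≈ 22.556 μCi.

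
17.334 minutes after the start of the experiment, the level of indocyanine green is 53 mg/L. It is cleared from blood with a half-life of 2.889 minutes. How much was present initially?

Number of half-lives elapsed: n = 17.334/2.889 ≈ 6.
A₀ = A × 2^n = 53 × 2^6 = 53 × 64 ≈ 3392 mg/L.

3392 mg/L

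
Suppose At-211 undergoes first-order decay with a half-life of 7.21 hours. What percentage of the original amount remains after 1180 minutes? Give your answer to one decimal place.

1180 minutes = 19.6667 hours.
n = 19.6667/7.21 ≈ 2.7277 half-lives.
Fraction remaining = (1/2)^2.7277 ≈ 0.15097, i.e. 15.097%.

15.1%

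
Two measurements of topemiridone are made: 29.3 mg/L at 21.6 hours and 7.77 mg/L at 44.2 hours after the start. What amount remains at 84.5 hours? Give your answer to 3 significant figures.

0.729 mg/L

Over Δt = 44.2 − 21.6 = 22.6 hours, the level fell by a factor of 29.3/7.77 ≈ 3.7709.
n = log₂(3.7709) ≈ 1.9149 half-lives, so t½ = 22.6/1.9149 ≈ 11.802 hours.
From t = 44.2 to t = 84.5: 7.77 × (1/2)^((84.5−44.2)/11.802) ≈ 0.72863 mg/L.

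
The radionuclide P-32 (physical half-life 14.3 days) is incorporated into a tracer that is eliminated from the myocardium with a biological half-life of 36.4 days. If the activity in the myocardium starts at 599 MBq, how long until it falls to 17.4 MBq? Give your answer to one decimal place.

1/t_eff = 1/t_phys + 1/t_biol = 1/14.3 + 1/36.4 = 0.097403 per day.
t_eff = 14.3 × 36.4 / (14.3 + 36.4) ≈ 10.267 days.
n = log₂(599/17.4) ≈ 5.1054; t = 5.1054 × 10.267 ≈ 52.415 days.

52.4 days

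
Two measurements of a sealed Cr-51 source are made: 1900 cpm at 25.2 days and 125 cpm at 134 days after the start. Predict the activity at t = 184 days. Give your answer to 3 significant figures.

35.8 cpm

Over Δt = 134 − 25.2 = 108.8 days, the level fell by a factor of 1900/125 ≈ 15.2.
n = log₂(15.2) ≈ 3.926 half-lives, so t½ = 108.8/3.926 ≈ 27.713 days.
From t = 134 to t = 184: 125 × (1/2)^((184−134)/27.713) ≈ 35.792 cpm.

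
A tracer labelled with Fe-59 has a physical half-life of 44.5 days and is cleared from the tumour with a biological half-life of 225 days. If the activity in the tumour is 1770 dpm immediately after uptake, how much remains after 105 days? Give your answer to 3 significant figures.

250 dpm

1/t_eff = 1/t_phys + 1/t_biol = 1/44.5 + 1/225 = 0.026916 per day.
t_eff = 44.5 × 225 / (44.5 + 225) ≈ 37.152 days.
Remaining = 1770 × (1/2)^(105/37.152) = 1770 × (1/2)^2.8262 ≈ 249.57 dpm.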